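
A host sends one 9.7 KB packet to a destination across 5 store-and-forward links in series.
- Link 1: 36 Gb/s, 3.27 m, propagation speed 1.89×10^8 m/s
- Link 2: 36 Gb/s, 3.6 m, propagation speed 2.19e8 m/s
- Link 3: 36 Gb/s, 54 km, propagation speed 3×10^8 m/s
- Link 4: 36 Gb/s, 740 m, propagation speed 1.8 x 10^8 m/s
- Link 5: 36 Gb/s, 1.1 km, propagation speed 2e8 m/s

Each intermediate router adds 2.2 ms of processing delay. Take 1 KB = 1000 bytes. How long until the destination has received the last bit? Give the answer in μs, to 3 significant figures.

9000 μs

L = 77600 bits.
Transmission delay per hop = L/R = 77600/36000000000 = 2.15556 μs; 5 hops → 10.7778 μs.
Propagation delays (d/s per hop): 0.0173016, 0.0164384, 180, 4.11111, 5.5 μs; sum = 189.645 μs.
Processing at 4 router(s): 4 × 2.2 ms = 8800 μs.
End-to-end = 9000 μs.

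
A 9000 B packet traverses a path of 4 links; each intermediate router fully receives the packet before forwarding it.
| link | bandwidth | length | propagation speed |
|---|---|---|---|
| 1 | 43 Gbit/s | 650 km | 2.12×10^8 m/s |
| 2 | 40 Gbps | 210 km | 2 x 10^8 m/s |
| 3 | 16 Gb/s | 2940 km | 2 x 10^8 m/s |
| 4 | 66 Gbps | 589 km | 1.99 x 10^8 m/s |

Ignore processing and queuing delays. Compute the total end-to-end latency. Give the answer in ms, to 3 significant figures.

21.8 ms

L = 9000 × 8 = 72000 bits.
Transmission delays (L/R per hop): 0.00167442, 0.0018, 0.0045, 0.00109091 ms; sum = 0.00906533 ms.
Propagation delays (d/s per hop): 3.06604, 1.05, 14.7, 2.9598 ms; sum = 21.7758 ms.
End-to-end = 21.8 ms.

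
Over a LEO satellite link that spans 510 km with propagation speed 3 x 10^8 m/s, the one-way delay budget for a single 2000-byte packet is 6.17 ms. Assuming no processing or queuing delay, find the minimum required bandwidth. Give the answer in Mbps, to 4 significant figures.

3.579 Mbps

L = 16000 bits.
Propagation delay = 510000 / 300000000 = 1.7 ms.
Transmission budget = 6.17 − 1.7 = 4.47 ms.
R ≥ L / t_tx = 16000 bits / 0.00447 s = 3.579 Mbps.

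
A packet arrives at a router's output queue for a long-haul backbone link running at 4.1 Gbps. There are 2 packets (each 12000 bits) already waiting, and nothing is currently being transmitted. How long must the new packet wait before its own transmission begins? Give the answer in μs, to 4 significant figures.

5.854 μs

Each queued packet: L/R = 12000/4.1e+09 = 2.92683 μs.
2 queued → 5.85366 μs.
Queuing delay = 5.854 μs.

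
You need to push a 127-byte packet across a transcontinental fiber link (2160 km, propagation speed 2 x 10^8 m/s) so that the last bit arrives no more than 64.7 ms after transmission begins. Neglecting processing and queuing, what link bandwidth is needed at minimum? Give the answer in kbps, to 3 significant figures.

18.8 kbps

L = 1016 bits.
Propagation delay = 2160000 / 200000000 = 10.8 ms.
Transmission budget = 64.7 − 10.8 = 53.9 ms.
R ≥ L / t_tx = 1016 bits / 0.0539 s = 18.8 kbps.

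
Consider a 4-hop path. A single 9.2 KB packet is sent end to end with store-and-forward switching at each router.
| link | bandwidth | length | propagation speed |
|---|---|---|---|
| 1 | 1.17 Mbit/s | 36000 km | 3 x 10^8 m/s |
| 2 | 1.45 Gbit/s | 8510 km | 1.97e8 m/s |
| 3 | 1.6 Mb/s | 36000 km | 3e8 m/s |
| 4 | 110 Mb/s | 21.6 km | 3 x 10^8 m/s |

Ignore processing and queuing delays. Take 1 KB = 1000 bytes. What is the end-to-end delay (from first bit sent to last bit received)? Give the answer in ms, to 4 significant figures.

L = 73600 bits.
Transmission delays (L/R per hop): 62.906, 0.0507586, 46, 0.669091 ms; sum = 109.626 ms.
Propagation delays (d/s per hop): 120, 43.198, 120, 0.072 ms; sum = 283.27 ms.
End-to-end = 392.9 ms.

392.9 ms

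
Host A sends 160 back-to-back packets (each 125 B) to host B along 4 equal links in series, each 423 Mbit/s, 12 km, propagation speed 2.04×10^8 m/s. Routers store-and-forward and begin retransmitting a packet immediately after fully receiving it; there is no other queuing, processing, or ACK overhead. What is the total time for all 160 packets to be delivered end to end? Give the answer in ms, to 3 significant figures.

0.621 ms

Per-hop transmission t_tx = L/R = 1000/423000000 = 0.00236407 ms.
Per-hop propagation t_prop = 12000/204000000 = 0.0588235 ms.
Pipeline fill: first packet needs 4·t_tx to clear all hops; remaining 159 packets each add one t_tx.
Total = (4+160-1)·t_tx + 4·t_prop = 163·0.00236407 + 4·0.0588235 = 0.621 ms.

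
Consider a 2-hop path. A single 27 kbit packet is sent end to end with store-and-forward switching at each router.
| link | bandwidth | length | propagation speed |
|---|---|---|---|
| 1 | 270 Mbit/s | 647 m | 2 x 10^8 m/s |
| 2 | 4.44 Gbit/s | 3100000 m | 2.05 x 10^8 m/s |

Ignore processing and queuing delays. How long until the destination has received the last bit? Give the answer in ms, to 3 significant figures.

L = 27000 bits.
Transmission delays (L/R per hop): 0.1, 0.00608108 ms; sum = 0.106081 ms.
Propagation delays (d/s per hop): 0.003235, 15.122 ms; sum = 15.1252 ms.
End-to-end = 15.2 ms.

15.2 ms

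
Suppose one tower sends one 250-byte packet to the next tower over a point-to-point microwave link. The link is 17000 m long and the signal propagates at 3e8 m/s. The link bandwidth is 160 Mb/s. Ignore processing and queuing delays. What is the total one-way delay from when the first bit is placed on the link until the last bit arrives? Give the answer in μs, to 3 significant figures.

L = 250 × 8 = 2000 bits.
Transmission delay = L/R = 2000 / 160000000 = 12.5 μs.
Propagation delay = d/s = 17000 m / 300000000 m/s = 56.6667 μs.
Total = 69.2 μs.

69.2 μs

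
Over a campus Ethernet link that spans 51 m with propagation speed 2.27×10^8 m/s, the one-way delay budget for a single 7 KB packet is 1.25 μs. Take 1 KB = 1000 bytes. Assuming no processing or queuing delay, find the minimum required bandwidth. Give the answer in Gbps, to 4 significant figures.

54.62 Gbps

L = 56000 bits.
Propagation delay = 51 / 227000000 = 0.22467 μs.
Transmission budget = 1.25 − 0.22467 = 1.02533 μs.
R ≥ L / t_tx = 56000 bits / 1.02533e-06 s = 54.62 Gbps.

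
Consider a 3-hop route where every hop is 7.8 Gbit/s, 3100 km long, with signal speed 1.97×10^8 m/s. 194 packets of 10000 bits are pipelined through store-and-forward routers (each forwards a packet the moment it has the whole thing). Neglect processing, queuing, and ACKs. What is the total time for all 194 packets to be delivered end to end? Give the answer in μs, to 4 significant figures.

47460 μs

Per-hop transmission t_tx = L/R = 10000/7800000000 = 1.28205 μs.
Per-hop propagation t_prop = 3100000/197000000 = 15736 μs.
Pipeline fill: first packet needs 3·t_tx to clear all hops; remaining 193 packets each add one t_tx.
Total = (3+194-1)·t_tx + 3·t_prop = 196·1.28205 + 3·15736 = 47460 μs.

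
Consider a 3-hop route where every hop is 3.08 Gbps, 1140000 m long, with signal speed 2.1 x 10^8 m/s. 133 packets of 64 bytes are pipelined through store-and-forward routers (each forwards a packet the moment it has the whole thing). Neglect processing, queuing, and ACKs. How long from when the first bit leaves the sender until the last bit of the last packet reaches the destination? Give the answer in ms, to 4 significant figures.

Per-hop transmission t_tx = L/R = 512/3080000000 = 0.000166234 ms.
Per-hop propagation t_prop = 1140000/210000000 = 5.42857 ms.
Pipeline fill: first packet needs 3·t_tx to clear all hops; remaining 132 packets each add one t_tx.
Total = (3+133-1)·t_tx + 3·t_prop = 135·0.000166234 + 3·5.42857 = 16.31 ms.

16.31 ms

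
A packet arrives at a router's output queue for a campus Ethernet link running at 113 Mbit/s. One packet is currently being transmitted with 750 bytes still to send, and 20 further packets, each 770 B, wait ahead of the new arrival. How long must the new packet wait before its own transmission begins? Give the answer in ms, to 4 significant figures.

1.143 ms

Each queued packet: L/R = 6160/113000000 = 0.0545133 ms.
20 queued → 1.09027 ms.
Plus remaining 6000 bits of current packet: 0.0530973 ms.
Queuing delay = 1.143 ms.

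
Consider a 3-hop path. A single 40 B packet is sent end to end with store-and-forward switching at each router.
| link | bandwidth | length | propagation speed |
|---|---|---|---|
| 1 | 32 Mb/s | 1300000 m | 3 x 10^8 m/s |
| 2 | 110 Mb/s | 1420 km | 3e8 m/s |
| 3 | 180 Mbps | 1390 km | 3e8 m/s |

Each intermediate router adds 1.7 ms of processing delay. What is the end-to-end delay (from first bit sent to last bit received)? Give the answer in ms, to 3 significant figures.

17.1 ms

L = 40 × 8 = 320 bits.
Transmission delays (L/R per hop): 0.01, 0.00290909, 0.00177778 ms; sum = 0.0146869 ms.
Propagation delays (d/s per hop): 4.33333, 4.73333, 4.63333 ms; sum = 13.7 ms.
Processing at 2 router(s): 2 × 1.7 ms = 3.4 ms.
End-to-end = 17.1 ms.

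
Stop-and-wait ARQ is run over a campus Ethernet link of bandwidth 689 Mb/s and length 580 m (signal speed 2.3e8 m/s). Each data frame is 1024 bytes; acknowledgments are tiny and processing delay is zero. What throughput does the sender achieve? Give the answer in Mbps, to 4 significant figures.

t_tx = L/R = 8192/689000000 = 1.18897e-05 s.
t_prop = 580/2.3e+08 = 2.52174e-06 s; RTT = 5.04348e-06 s.
Cycle = t_tx + RTT = 1.69332e-05 s.
Throughput = L / cycle = 8192 / 1.69332e-05 = 483.8 Mbps.

483.8 Mbps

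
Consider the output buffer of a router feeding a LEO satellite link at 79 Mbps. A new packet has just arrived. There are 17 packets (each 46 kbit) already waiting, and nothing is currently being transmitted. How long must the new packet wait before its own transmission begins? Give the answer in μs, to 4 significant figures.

9899 μs

Each queued packet: L/R = 46000/79000000 = 582.278 μs.
17 queued → 9898.73 μs.
Queuing delay = 9899 μs.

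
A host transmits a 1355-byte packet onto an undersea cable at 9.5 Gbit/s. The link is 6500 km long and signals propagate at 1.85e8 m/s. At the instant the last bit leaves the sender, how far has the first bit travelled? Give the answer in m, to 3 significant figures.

t_tx = L/R = 10840/9500000000 = 1.14105e-06 s.
Distance = s × t_tx = 185000000 × 1.14105e-06 = 211 m.

211 m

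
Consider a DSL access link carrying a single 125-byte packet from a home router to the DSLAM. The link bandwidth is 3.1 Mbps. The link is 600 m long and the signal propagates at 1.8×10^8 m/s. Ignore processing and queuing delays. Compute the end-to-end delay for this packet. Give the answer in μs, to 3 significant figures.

L = 125 × 8 = 1000 bits.
Transmission delay = L/R = 1000 / 3100000 = 322.581 μs.
Propagation delay = d/s = 600 m / 180000000 m/s = 3.33333 μs.
Total = 326 μs.

326 μs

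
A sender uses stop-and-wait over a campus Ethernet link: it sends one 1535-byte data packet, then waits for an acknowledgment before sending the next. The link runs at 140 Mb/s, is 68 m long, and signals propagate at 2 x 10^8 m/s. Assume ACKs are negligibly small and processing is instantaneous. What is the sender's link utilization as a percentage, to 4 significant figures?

t_tx = L/R = 12280/140000000 = 8.77143e-05 s.
t_prop = 68/200000000 = 3.4e-07 s; RTT = 6.8e-07 s.
Cycle = t_tx + RTT = 8.83943e-05 s.
Utilization = t_tx / cycle = 8.77143e-05/8.83943e-05 = 99.23 %.

99.23 %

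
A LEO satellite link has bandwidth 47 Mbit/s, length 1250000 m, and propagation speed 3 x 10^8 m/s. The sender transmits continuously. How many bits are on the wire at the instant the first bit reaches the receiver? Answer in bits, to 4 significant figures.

195800 bits

Propagation delay = 1250000 / 300000000 = 0.00416667 s.
BDP = R × t_prop = 47000000 × 0.00416667 = 195833 bits.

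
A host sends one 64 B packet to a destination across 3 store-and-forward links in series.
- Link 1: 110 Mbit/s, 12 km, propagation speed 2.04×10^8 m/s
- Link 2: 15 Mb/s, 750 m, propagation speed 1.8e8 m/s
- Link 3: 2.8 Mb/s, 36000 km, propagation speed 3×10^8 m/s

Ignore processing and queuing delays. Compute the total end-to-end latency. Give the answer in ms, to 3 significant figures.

L = 64 × 8 = 512 bits.
Transmission delays (L/R per hop): 0.00465455, 0.0341333, 0.182857 ms; sum = 0.221645 ms.
Propagation delays (d/s per hop): 0.0588235, 0.00416667, 120 ms; sum = 120.063 ms.
End-to-end = 120 ms.

120 ms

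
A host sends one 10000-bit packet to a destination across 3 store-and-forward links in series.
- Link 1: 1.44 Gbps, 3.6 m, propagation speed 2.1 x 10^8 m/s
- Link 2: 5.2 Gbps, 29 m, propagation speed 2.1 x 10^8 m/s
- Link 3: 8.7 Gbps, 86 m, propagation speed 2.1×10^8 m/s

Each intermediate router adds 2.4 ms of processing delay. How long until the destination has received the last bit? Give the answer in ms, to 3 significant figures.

Transmission delays (L/R per hop): 0.00694444, 0.00192308, 0.00114943 ms; sum = 0.0100169 ms.
Propagation delays (d/s per hop): 1.71429e-05, 0.000138095, 0.000409524 ms; sum = 0.000564762 ms.
Processing at 2 router(s): 2 × 2.4 ms = 4.8 ms.
End-to-end = 4.81 ms.

4.81 ms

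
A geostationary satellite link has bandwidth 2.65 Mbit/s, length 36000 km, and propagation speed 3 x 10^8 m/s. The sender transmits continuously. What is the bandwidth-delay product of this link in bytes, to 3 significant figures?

Propagation delay = 36000000 / 300000000 = 0.12 s.
BDP = R × t_prop = 2650000 × 0.12 = 318000 bits.
In bytes: 318000/8 = 39800 bytes.

39800 bytes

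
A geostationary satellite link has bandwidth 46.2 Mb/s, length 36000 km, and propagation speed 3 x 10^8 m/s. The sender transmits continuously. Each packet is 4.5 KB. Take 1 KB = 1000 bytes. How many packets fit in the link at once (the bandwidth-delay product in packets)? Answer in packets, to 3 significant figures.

154 packets

Propagation delay = 36000000 / 300000000 = 0.12 s.
BDP = R × t_prop = 46200000 × 0.12 = 5544000 bits.
In packets of 36000 bits: 154 packets.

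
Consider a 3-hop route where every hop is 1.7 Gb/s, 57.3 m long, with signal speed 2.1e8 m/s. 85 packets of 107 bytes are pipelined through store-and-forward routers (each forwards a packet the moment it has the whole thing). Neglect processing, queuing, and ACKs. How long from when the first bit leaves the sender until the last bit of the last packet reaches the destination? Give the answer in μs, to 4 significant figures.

44.63 μs

Per-hop transmission t_tx = L/R = 856/1700000000 = 0.503529 μs.
Per-hop propagation t_prop = 57.3/210000000 = 0.272857 μs.
Pipeline fill: first packet needs 3·t_tx to clear all hops; remaining 84 packets each add one t_tx.
Total = (3+85-1)·t_tx + 3·t_prop = 87·0.503529 + 3·0.272857 = 44.63 μs.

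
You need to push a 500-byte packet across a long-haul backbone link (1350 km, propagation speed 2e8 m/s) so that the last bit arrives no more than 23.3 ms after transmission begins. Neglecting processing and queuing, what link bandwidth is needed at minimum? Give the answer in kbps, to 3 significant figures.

242 kbps

L = 4000 bits.
Propagation delay = 1350000 / 200000000 = 6.75 ms.
Transmission budget = 23.3 − 6.75 = 16.55 ms.
R ≥ L / t_tx = 4000 bits / 0.01655 s = 242 kbps.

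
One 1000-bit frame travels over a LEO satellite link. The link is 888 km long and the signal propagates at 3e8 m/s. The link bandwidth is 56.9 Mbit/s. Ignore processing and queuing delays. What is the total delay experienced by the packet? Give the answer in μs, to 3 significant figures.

2980 μs

Transmission delay = L/R = 1000 / 56900000 = 17.5747 μs.
Propagation delay = d/s = 888000 m / 300000000 m/s = 2960 μs.
Total = 2980 μs.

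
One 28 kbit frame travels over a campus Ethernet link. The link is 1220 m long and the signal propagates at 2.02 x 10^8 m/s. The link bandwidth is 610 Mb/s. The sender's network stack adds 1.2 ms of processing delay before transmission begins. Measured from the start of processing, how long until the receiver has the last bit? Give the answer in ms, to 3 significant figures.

L = 28000 bits.
Transmission delay = L/R = 28000 / 610000000 = 0.0459016 ms.
Propagation delay = d/s = 1220 m / 202000000 m/s = 0.0060396 ms.
Plus processing delay 1.2 ms = 1.2 ms.
Total = 1.25 ms.

1.25 ms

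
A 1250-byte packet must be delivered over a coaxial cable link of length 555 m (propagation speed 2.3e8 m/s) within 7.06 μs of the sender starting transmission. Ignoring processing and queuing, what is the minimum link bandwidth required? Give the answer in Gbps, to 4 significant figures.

2.152 Gbps

L = 10000 bits.
Propagation delay = 555 / 2.3e+08 = 2.41304 μs.
Transmission budget = 7.06 − 2.41304 = 4.64696 μs.
R ≥ L / t_tx = 10000 bits / 4.64696e-06 s = 2.152 Gbps.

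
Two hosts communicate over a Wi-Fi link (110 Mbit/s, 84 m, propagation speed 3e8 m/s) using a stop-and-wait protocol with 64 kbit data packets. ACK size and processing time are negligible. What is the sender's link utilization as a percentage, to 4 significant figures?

99.90 %

t_tx = L/R = 64000/110000000 = 0.000581818 s.
t_prop = 84/300000000 = 2.8e-07 s; RTT = 5.6e-07 s.
Cycle = t_tx + RTT = 0.000582378 s.
Utilization = t_tx / cycle = 0.000581818/0.000582378 = 99.90 %.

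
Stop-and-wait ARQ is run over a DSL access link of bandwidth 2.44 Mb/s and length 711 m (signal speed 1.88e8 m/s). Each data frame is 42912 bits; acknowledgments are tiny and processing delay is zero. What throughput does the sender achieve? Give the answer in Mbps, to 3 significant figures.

t_tx = L/R = 42912/2440000 = 0.0175869 s.
t_prop = 711/188000000 = 3.78191e-06 s; RTT = 7.56383e-06 s.
Cycle = t_tx + RTT = 0.0175944 s.
Throughput = L / cycle = 42912 / 0.0175944 = 2.44 Mbps.

2.44 Mbps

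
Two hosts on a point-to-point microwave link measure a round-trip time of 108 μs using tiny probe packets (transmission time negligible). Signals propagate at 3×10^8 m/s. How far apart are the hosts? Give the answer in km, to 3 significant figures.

16.2 km

One-way propagation = RTT/2 = 54 μs.
d = s × t = 300000000 × 5.4e-05 = 16.2 km.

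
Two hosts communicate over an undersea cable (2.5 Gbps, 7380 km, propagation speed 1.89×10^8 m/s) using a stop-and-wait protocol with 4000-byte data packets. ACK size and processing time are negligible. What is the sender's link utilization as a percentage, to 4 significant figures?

t_tx = L/R = 32000/2500000000 = 1.28e-05 s.
t_prop = 7380000/189000000 = 0.0390476 s; RTT = 0.0780952 s.
Cycle = t_tx + RTT = 0.078108 s.
Utilization = t_tx / cycle = 1.28e-05/0.078108 = 0.01639 %.

0.01639 %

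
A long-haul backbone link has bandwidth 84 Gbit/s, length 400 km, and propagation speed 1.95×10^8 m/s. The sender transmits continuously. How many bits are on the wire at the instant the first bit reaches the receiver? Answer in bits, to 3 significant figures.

Propagation delay = 400000 / 195000000 = 0.00205128 s.
BDP = R × t_prop = 84000000000 × 0.00205128 = 172308000 bits.

172000000 bits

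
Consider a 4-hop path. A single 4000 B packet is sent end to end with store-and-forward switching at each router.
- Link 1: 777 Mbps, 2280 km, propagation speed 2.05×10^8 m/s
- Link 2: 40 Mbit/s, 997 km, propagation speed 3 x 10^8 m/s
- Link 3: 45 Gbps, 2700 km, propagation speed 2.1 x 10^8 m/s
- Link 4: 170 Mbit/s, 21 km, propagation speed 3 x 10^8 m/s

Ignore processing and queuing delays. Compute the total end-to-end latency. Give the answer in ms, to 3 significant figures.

28.4 ms

L = 4000 × 8 = 32000 bits.
Transmission delays (L/R per hop): 0.041184, 0.8, 0.000711111, 0.188235 ms; sum = 1.03013 ms.
Propagation delays (d/s per hop): 11.122, 3.32333, 12.8571, 0.07 ms; sum = 27.3724 ms.
End-to-end = 28.4 ms.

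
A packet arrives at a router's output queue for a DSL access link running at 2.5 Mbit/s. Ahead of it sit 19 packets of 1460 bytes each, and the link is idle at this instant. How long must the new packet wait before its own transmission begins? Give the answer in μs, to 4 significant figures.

88770 μs

Each queued packet: L/R = 11680/2500000 = 4672 μs.
19 queued → 88768 μs.
Queuing delay = 88770 μs.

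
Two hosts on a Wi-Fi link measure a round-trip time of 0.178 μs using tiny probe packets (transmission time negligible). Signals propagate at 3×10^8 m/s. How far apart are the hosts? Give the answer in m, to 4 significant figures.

26.70 m

One-way propagation = RTT/2 = 0.089 μs.
d = s × t = 300000000 × 8.9e-08 = 26.70 m.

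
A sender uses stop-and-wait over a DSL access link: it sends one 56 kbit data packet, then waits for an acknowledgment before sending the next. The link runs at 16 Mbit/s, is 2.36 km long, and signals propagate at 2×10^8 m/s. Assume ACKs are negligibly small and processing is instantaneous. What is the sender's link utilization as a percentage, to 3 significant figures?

99.3 %

t_tx = L/R = 56000/16000000 = 0.0035 s.
t_prop = 2360/200000000 = 1.18e-05 s; RTT = 2.36e-05 s.
Cycle = t_tx + RTT = 0.0035236 s.
Utilization = t_tx / cycle = 0.0035/0.0035236 = 99.3 %.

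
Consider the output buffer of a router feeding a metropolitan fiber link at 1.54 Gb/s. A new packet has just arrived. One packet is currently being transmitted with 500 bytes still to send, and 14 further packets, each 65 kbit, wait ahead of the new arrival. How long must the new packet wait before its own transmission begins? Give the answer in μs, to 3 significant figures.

594 μs

Each queued packet: L/R = 65000/1540000000 = 42.2078 μs.
14 queued → 590.909 μs.
Plus remaining 4000 bits of current packet: 2.5974 μs.
Queuing delay = 594 μs.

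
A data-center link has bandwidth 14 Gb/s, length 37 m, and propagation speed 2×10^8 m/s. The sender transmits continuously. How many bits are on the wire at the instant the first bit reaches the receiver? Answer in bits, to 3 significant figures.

Propagation delay = 37 / 200000000 = 1.85e-07 s.
BDP = R × t_prop = 14000000000 × 1.85e-07 = 2590 bits.

2590 bits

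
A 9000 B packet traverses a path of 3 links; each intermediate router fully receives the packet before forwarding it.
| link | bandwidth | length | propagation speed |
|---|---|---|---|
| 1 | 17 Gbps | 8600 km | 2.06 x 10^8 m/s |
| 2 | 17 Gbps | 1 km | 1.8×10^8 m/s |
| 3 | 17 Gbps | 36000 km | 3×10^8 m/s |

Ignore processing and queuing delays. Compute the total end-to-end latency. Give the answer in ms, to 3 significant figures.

L = 9000 × 8 = 72000 bits.
Transmission delay per hop = L/R = 72000/17000000000 = 0.00423529 ms; 3 hops → 0.0127059 ms.
Propagation delays (d/s per hop): 41.7476, 0.00555556, 120 ms; sum = 161.753 ms.
End-to-end = 162 ms.

162 ms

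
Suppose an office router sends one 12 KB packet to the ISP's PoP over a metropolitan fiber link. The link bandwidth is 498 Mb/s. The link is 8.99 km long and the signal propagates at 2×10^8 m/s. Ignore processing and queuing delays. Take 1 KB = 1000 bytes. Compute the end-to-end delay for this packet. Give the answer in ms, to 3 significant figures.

L = 96000 bits.
Transmission delay = L/R = 96000 / 498000000 = 0.192771 ms.
Propagation delay = d/s = 8990 m / 200000000 m/s = 0.04495 ms.
Total = 0.238 ms.

0.238 ms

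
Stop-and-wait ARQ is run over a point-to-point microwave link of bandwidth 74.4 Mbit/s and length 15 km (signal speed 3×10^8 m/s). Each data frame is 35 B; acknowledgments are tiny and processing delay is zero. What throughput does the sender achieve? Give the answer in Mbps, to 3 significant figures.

2.70 Mbps

t_tx = L/R = 280/74400000 = 3.76344e-06 s.
t_prop = 15000/300000000 = 5e-05 s; RTT = 0.0001 s.
Cycle = t_tx + RTT = 0.000103763 s.
Throughput = L / cycle = 280 / 0.000103763 = 2.70 Mbps.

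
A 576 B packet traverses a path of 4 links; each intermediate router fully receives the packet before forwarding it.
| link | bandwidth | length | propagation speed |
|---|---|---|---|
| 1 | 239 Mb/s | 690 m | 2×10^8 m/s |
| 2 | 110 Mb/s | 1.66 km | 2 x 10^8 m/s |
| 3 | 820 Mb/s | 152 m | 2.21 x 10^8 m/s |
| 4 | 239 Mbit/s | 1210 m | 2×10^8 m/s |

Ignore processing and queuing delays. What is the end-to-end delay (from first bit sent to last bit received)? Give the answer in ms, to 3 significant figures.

L = 576 × 8 = 4608 bits.
Transmission delays (L/R per hop): 0.0192803, 0.0418909, 0.00561951, 0.0192803 ms; sum = 0.0860711 ms.
Propagation delays (d/s per hop): 0.00345, 0.0083, 0.000687783, 0.00605 ms; sum = 0.0184878 ms.
End-to-end = 0.105 ms.

0.105 ms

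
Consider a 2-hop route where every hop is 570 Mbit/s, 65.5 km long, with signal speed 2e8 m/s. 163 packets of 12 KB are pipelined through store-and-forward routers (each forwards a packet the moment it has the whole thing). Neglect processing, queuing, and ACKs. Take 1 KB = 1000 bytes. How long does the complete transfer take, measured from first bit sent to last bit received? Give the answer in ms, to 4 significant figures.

Per-hop transmission t_tx = L/R = 96000/570000000 = 0.168421 ms.
Per-hop propagation t_prop = 65500/200000000 = 0.3275 ms.
Pipeline fill: first packet needs 2·t_tx to clear all hops; remaining 162 packets each add one t_tx.
Total = (2+163-1)·t_tx + 2·t_prop = 164·0.168421 + 2·0.3275 = 28.28 ms.

28.28 ms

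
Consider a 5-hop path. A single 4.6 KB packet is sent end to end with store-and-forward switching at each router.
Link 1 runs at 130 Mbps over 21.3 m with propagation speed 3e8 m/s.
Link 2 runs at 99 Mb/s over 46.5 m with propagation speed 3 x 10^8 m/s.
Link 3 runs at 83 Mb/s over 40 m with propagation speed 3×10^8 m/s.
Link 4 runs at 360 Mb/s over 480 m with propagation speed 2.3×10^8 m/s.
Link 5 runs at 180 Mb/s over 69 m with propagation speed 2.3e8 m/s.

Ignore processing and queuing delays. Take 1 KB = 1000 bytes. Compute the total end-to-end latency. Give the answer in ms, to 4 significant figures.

L = 36800 bits.
Transmission delays (L/R per hop): 0.283077, 0.371717, 0.443373, 0.102222, 0.204444 ms; sum = 1.40483 ms.
Propagation delays (d/s per hop): 7.1e-05, 0.000155, 0.000133333, 0.00208696, 0.0003 ms; sum = 0.00274629 ms.
End-to-end = 1.408 ms.

1.408 ms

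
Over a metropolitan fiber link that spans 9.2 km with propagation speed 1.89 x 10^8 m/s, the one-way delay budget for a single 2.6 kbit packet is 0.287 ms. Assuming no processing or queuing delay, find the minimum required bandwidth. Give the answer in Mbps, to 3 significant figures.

10.9 Mbps

Propagation delay = 9200 / 189000000 = 0.0486772 ms.
Transmission budget = 0.287 − 0.0486772 = 0.238323 ms.
R ≥ L / t_tx = 2600 bits / 0.000238323 s = 10.9 Mbps.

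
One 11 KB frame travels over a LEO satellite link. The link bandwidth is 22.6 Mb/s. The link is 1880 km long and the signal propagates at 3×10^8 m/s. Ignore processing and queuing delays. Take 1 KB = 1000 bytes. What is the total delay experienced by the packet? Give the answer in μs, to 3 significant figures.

10200 μs

L = 88000 bits.
Transmission delay = L/R = 88000 / 22600000 = 3893.81 μs.
Propagation delay = d/s = 1880000 m / 300000000 m/s = 6266.67 μs.
Total = 10200 μs.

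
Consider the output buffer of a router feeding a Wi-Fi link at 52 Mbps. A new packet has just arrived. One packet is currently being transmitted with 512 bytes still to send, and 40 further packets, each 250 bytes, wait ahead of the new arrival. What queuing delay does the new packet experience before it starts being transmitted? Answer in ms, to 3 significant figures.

1.62 ms

Each queued packet: L/R = 2000/52000000 = 0.0384615 ms.
40 queued → 1.53846 ms.
Plus remaining 4096 bits of current packet: 0.0787692 ms.
Queuing delay = 1.62 ms.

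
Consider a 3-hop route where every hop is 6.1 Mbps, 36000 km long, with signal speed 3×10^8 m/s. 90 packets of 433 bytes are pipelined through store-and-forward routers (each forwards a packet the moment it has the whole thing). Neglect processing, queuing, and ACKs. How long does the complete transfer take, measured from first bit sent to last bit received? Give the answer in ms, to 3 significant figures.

Per-hop transmission t_tx = L/R = 3464/6100000 = 0.567869 ms.
Per-hop propagation t_prop = 36000000/300000000 = 120 ms.
Pipeline fill: first packet needs 3·t_tx to clear all hops; remaining 89 packets each add one t_tx.
Total = (3+90-1)·t_tx + 3·t_prop = 92·0.567869 + 3·120 = 412 ms.

412 ms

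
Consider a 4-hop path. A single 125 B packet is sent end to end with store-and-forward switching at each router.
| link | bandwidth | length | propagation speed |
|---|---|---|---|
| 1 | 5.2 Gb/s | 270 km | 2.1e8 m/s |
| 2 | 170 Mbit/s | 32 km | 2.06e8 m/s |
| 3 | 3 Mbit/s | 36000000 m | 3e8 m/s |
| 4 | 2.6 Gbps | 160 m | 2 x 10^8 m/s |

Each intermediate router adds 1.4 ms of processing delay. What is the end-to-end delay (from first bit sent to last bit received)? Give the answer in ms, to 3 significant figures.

126 ms

L = 125 × 8 = 1000 bits.
Transmission delays (L/R per hop): 0.000192308, 0.00588235, 0.333333, 0.000384615 ms; sum = 0.339793 ms.
Propagation delays (d/s per hop): 1.28571, 0.15534, 120, 0.0008 ms; sum = 121.442 ms.
Processing at 3 router(s): 3 × 1.4 ms = 4.2 ms.
End-to-end = 126 ms.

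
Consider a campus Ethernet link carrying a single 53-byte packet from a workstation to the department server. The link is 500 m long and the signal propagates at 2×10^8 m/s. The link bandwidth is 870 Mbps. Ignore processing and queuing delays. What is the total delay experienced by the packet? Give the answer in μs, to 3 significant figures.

L = 53 × 8 = 424 bits.
Transmission delay = L/R = 424 / 870000000 = 0.487356 μs.
Propagation delay = d/s = 500 m / 200000000 m/s = 2.5 μs.
Total = 2.99 μs.

2.99 μs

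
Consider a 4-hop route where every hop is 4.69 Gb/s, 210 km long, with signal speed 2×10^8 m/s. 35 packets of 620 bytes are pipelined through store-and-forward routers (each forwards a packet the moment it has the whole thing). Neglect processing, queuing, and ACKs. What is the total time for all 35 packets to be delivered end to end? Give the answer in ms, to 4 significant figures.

Per-hop transmission t_tx = L/R = 4960/4690000000 = 0.00105757 ms.
Per-hop propagation t_prop = 210000/200000000 = 1.05 ms.
Pipeline fill: first packet needs 4·t_tx to clear all hops; remaining 34 packets each add one t_tx.
Total = (4+35-1)·t_tx + 4·t_prop = 38·0.00105757 + 4·1.05 = 4.240 ms.

4.240 ms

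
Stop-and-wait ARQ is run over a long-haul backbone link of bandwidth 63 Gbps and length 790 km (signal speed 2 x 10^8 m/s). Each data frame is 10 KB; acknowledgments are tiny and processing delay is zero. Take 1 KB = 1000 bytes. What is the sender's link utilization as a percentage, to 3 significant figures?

t_tx = L/R = 80000/63000000000 = 1.26984e-06 s.
t_prop = 790000/200000000 = 0.00395 s; RTT = 0.0079 s.
Cycle = t_tx + RTT = 0.00790127 s.
Utilization = t_tx / cycle = 1.26984e-06/0.00790127 = 0.0161 %.

0.0161 %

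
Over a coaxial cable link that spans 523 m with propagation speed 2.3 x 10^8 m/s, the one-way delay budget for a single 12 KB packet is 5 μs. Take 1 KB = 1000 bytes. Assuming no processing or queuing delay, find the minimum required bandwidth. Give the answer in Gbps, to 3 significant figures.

35.2 Gbps

L = 96000 bits.
Propagation delay = 523 / 2.3e+08 = 2.27391 μs.
Transmission budget = 5 − 2.27391 = 2.72609 μs.
R ≥ L / t_tx = 96000 bits / 2.72609e-06 s = 35.2 Gbps.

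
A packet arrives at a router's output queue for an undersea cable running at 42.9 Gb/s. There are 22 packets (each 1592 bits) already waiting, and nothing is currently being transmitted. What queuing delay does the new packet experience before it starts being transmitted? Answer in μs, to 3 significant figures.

0.816 μs

Each queued packet: L/R = 1592/42900000000 = 0.0371096 μs.
22 queued → 0.81641 μs.
Queuing delay = 0.816 μs.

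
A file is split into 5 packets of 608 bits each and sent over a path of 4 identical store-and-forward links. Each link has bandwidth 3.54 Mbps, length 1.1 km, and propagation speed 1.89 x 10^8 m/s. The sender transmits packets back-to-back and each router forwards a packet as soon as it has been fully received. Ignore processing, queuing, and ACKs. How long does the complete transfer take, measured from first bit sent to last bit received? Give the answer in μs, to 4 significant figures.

1397 μs

Per-hop transmission t_tx = L/R = 608/3540000 = 171.751 μs.
Per-hop propagation t_prop = 1100/189000000 = 5.82011 μs.
Pipeline fill: first packet needs 4·t_tx to clear all hops; remaining 4 packets each add one t_tx.
Total = (4+5-1)·t_tx + 4·t_prop = 8·171.751 + 4·5.82011 = 1397 μs.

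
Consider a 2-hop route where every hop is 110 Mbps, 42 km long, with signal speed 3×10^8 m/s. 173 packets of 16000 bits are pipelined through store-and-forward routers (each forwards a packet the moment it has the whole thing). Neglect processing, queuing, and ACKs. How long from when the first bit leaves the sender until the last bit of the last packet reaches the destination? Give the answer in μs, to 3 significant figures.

25600 μs

Per-hop transmission t_tx = L/R = 16000/110000000 = 145.455 μs.
Per-hop propagation t_prop = 42000/300000000 = 140 μs.
Pipeline fill: first packet needs 2·t_tx to clear all hops; remaining 172 packets each add one t_tx.
Total = (2+173-1)·t_tx + 2·t_prop = 174·145.455 + 2·140 = 25600 μs.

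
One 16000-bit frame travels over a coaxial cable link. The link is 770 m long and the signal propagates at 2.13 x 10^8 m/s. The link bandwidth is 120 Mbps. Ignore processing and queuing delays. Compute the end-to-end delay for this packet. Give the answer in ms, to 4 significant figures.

0.1369 ms

Transmission delay = L/R = 16000 / 120000000 = 0.133333 ms.
Propagation delay = d/s = 770 m / 213000000 m/s = 0.00361502 ms.
Total = 0.1369 ms.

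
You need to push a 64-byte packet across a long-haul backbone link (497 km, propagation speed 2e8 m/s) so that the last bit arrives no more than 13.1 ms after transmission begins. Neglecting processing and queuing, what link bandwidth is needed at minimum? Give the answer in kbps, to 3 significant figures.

L = 512 bits.
Propagation delay = 497000 / 200000000 = 2.485 ms.
Transmission budget = 13.1 − 2.485 = 10.615 ms.
R ≥ L / t_tx = 512 bits / 0.010615 s = 48.2 kbps.

48.2 kbps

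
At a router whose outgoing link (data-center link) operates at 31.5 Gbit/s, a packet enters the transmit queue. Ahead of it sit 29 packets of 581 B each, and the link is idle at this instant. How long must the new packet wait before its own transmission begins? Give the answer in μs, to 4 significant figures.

Each queued packet: L/R = 4648/31500000000 = 0.147556 μs.
29 queued → 4.27911 μs.
Queuing delay = 4.279 μs.

4.279 μs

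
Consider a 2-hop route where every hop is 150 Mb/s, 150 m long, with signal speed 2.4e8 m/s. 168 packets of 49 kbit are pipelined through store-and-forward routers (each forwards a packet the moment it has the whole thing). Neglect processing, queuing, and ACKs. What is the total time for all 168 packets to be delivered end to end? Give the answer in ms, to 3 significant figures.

55.2 ms

Per-hop transmission t_tx = L/R = 49000/150000000 = 0.326667 ms.
Per-hop propagation t_prop = 150/240000000 = 0.000625 ms.
Pipeline fill: first packet needs 2·t_tx to clear all hops; remaining 167 packets each add one t_tx.
Total = (2+168-1)·t_tx + 2·t_prop = 169·0.326667 + 2·0.000625 = 55.2 ms.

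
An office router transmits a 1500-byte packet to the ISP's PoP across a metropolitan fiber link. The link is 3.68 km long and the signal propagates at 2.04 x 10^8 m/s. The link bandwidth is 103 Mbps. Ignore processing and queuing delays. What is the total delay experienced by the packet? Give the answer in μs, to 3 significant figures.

135 μs

L = 1500 × 8 = 12000 bits.
Transmission delay = L/R = 12000 / 103000000 = 116.505 μs.
Propagation delay = d/s = 3680 m / 204000000 m/s = 18.0392 μs.
Total = 135 μs.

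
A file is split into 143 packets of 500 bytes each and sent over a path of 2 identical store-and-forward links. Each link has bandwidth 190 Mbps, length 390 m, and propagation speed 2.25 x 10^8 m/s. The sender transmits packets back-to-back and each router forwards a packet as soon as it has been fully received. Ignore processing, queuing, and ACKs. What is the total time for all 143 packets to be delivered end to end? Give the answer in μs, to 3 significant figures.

Per-hop transmission t_tx = L/R = 4000/190000000 = 21.0526 μs.
Per-hop propagation t_prop = 390/225000000 = 1.73333 μs.
Pipeline fill: first packet needs 2·t_tx to clear all hops; remaining 142 packets each add one t_tx.
Total = (2+143-1)·t_tx + 2·t_prop = 144·21.0526 + 2·1.73333 = 3040 μs.

3040 μs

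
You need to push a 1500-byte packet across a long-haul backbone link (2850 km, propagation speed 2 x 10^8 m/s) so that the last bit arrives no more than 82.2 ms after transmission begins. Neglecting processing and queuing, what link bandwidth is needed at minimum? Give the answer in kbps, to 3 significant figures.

177 kbps

L = 12000 bits.
Propagation delay = 2850000 / 200000000 = 14.25 ms.
Transmission budget = 82.2 − 14.25 = 67.95 ms.
R ≥ L / t_tx = 12000 bits / 0.06795 s = 177 kbps.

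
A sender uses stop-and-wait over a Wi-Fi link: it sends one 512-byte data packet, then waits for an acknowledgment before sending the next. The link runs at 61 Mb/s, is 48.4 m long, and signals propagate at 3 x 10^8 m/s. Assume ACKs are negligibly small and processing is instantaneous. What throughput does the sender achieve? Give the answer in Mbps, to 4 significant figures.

60.71 Mbps

t_tx = L/R = 4096/61000000 = 6.71475e-05 s.
t_prop = 48.4/300000000 = 1.61333e-07 s; RTT = 3.22667e-07 s.
Cycle = t_tx + RTT = 6.74702e-05 s.
Throughput = L / cycle = 4096 / 6.74702e-05 = 60.71 Mbps.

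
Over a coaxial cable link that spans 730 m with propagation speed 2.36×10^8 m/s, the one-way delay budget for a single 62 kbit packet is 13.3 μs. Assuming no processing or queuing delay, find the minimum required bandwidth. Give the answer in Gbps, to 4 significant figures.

Propagation delay = 730 / 236000000 = 3.09322 μs.
Transmission budget = 13.3 − 3.09322 = 10.2068 μs.
R ≥ L / t_tx = 62000 bits / 1.02068e-05 s = 6.074 Gbps.

6.074 Gbps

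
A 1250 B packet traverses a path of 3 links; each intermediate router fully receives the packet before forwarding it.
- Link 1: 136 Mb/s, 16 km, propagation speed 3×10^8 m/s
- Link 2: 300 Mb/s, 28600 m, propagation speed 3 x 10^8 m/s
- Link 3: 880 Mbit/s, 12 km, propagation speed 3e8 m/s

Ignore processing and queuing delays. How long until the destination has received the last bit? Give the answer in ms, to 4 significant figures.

0.3069 ms

L = 1250 × 8 = 10000 bits.
Transmission delays (L/R per hop): 0.0735294, 0.0333333, 0.0113636 ms; sum = 0.118226 ms.
Propagation delays (d/s per hop): 0.0533333, 0.0953333, 0.04 ms; sum = 0.188667 ms.
End-to-end = 0.3069 ms.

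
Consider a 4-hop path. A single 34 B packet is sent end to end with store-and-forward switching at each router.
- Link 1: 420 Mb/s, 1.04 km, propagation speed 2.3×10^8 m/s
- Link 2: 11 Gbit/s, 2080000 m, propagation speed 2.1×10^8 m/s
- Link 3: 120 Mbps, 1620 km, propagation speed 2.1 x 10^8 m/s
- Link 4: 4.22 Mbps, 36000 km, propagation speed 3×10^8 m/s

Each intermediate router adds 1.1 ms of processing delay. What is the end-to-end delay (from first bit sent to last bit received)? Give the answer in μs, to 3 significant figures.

L = 34 × 8 = 272 bits.
Transmission delays (L/R per hop): 0.647619, 0.0247273, 2.26667, 64.455 μs; sum = 67.394 μs.
Propagation delays (d/s per hop): 4.52174, 9904.76, 7714.29, 120000 μs; sum = 137624 μs.
Processing at 3 router(s): 3 × 1.1 ms = 3300 μs.
End-to-end = 141000 μs.

141000 μs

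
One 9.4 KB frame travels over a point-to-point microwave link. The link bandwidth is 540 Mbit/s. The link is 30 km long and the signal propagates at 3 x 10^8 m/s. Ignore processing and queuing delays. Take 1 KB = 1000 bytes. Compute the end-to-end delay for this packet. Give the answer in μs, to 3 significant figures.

L = 75200 bits.
Transmission delay = L/R = 75200 / 540000000 = 139.259 μs.
Propagation delay = d/s = 30000 m / 300000000 m/s = 100 μs.
Total = 239 μs.

239 μs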